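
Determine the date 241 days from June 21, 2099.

Counting forward 241 days from June 21, 2099.
June has 30 days, so 30 − 21 = 9 days remain after June 21, 2099; 241 − 9 = 232 left.
July 2099 has 31 days: 232 − 31 = 201 left.
August 2099 has 31 days: 201 − 31 = 170 left.
September 2099 has 30 days: 170 − 30 = 140 left.
October 2099 has 31 days: 140 − 31 = 109 left.
November 2099 has 30 days: 109 − 30 = 79 left.
December 2099 has 31 days: 79 − 31 = 48 left.
January 2100 has 31 days: 48 − 31 = 17 left.
17 days into February 2100 → February 17, 2100.

February 17, 2100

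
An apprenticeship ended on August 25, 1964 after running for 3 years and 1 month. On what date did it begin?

July 25, 1961

Going back 3 years and 1 month from August 25, 1964.
-3 years → 1961; month 8 − 1 = 7 → July 1961.
Day 25 is valid in July, giving July 25, 1961.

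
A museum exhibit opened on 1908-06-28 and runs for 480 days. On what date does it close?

Adding 480 days from June 28, 1908.
June has 30 days, so 30 − 28 = 2 days remain after June 28, 1908; 480 − 2 = 478 left.
July 1908 has 31 days: 478 − 31 = 447 left.
August 1908 has 31 days: 447 − 31 = 416 left.
September 1908 has 30 days: 416 − 30 = 386 left.
October 1908 has 31 days: 386 − 31 = 355 left.
November 1908 has 30 days: 355 − 30 = 325 left.
December 1908 has 31 days: 325 − 31 = 294 left.
January 1909 has 31 days: 294 − 31 = 263 left.
February 1909 has 28 days (1909 is not a leap year): 263 − 28 = 235 left.
March 1909 has 31 days: 235 − 31 = 204 left.
April 1909 has 30 days: 204 − 30 = 174 left.
May 1909 has 31 days: 174 − 31 = 143 left.
June 1909 has 30 days: 143 − 30 = 113 left.
July 1909 has 31 days: 113 − 31 = 82 left.
August 1909 has 31 days: 82 − 31 = 51 left.
September 1909 has 30 days: 51 − 30 = 21 left.
21 days into October 1909 → October 21, 1909.

October 21, 1909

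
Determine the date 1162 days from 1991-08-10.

October 15, 1994

Counting forward 1162 days from August 10, 1991.
August has 31 days, so 31 − 10 = 21 days remain after August 10, 1991; 1162 − 21 = 1141 left.
September 1991 has 30 days: 1141 − 30 = 1111 left.
October 1991 has 31 days: 1111 − 31 = 1080 left.
November 1991 has 30 days: 1080 − 30 = 1050 left.
December 1991 has 31 days: 1050 − 31 = 1019 left.
January 1992 has 31 days: 1019 − 31 = 988 left.
February 1992 has 29 days (1992 is a leap year): 988 − 29 = 959 left.
March 1992 has 31 days: 959 − 31 = 928 left.
April 1992 has 30 days: 928 − 30 = 898 left.
May 1992 has 31 days: 898 − 31 = 867 left.
June 1992 has 30 days: 867 − 30 = 837 left.
July 1992 has 31 days: 837 − 31 = 806 left.
August 1992 has 31 days: 806 − 31 = 775 left.
September 1992 has 30 days: 775 − 30 = 745 left.
October 1992 has 31 days: 745 − 31 = 714 left.
November 1992 has 30 days: 714 − 30 = 684 left.
December 1992 has 31 days: 684 − 31 = 653 left.
January 1993 has 31 days: 653 − 31 = 622 left.
February 1993 has 28 days (1993 is not a leap year): 622 − 28 = 594 left.
March 1993 has 31 days: 594 − 31 = 563 left.
April 1993 has 30 days: 563 − 30 = 533 left.
May 1993 has 31 days: 533 − 31 = 502 left.
June 1993 has 30 days: 502 − 30 = 472 left.
July 1993 has 31 days: 472 − 31 = 441 left.
August 1993 has 31 days: 441 − 31 = 410 left.
September 1993 has 30 days: 410 − 30 = 380 left.
October 1993 has 31 days: 380 − 31 = 349 left.
November 1993 has 30 days: 349 − 30 = 319 left.
December 1993 has 31 days: 319 − 31 = 288 left.
January 1994 has 31 days: 288 − 31 = 257 left.
February 1994 has 28 days (1994 is not a leap year): 257 − 28 = 229 left.
March 1994 has 31 days: 229 − 31 = 198 left.
April 1994 has 30 days: 198 − 30 = 168 left.
May 1994 has 31 days: 168 − 31 = 137 left.
June 1994 has 30 days: 137 − 30 = 107 left.
July 1994 has 31 days: 107 − 31 = 76 left.
August 1994 has 31 days: 76 − 31 = 45 left.
September 1994 has 30 days: 45 − 30 = 15 left.
15 days into October 1994 → October 15, 1994.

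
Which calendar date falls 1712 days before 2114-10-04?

Counting back 1712 days from October 4, 2114.
Going back 4 days from October 4, 2114 reaches the end of the previous month; 1712 − 4 = 1708 left.
September 2114 has 30 days: 1708 − 30 = 1678 left.
August 2114 has 31 days: 1678 − 31 = 1647 left.
July 2114 has 31 days: 1647 − 31 = 1616 left.
June 2114 has 30 days: 1616 − 30 = 1586 left.
May 2114 has 31 days: 1586 − 31 = 1555 left.
April 2114 has 30 days: 1555 − 30 = 1525 left.
March 2114 has 31 days: 1525 − 31 = 1494 left.
February 2114 has 28 days (2114 is not a leap year): 1494 − 28 = 1466 left.
January 2114 has 31 days: 1466 − 31 = 1435 left.
December 2113 has 31 days: 1435 − 31 = 1404 left.
November 2113 has 30 days: 1404 − 30 = 1374 left.
October 2113 has 31 days: 1374 − 31 = 1343 left.
September 2113 has 30 days: 1343 − 30 = 1313 left.
August 2113 has 31 days: 1313 − 31 = 1282 left.
July 2113 has 31 days: 1282 − 31 = 1251 left.
June 2113 has 30 days: 1251 − 30 = 1221 left.
May 2113 has 31 days: 1221 − 31 = 1190 left.
April 2113 has 30 days: 1190 − 30 = 1160 left.
March 2113 has 31 days: 1160 − 31 = 1129 left.
February 2113 has 28 days (2113 is not a leap year): 1129 − 28 = 1101 left.
January 2113 has 31 days: 1101 − 31 = 1070 left.
December 2112 has 31 days: 1070 − 31 = 1039 left.
November 2112 has 30 days: 1039 − 30 = 1009 left.
October 2112 has 31 days: 1009 − 31 = 978 left.
September 2112 has 30 days: 978 − 30 = 948 left.
August 2112 has 31 days: 948 − 31 = 917 left.
July 2112 has 31 days: 917 − 31 = 886 left.
June 2112 has 30 days: 886 − 30 = 856 left.
May 2112 has 31 days: 856 − 31 = 825 left.
April 2112 has 30 days: 825 − 30 = 795 left.
March 2112 has 31 days: 795 − 31 = 764 left.
February 2112 has 29 days (2112 is a leap year): 764 − 29 = 735 left.
January 2112 has 31 days: 735 − 31 = 704 left.
December 2111 has 31 days: 704 − 31 = 673 left.
November 2111 has 30 days: 673 − 30 = 643 left.
October 2111 has 31 days: 643 − 31 = 612 left.
September 2111 has 30 days: 612 − 30 = 582 left.
August 2111 has 31 days: 582 − 31 = 551 left.
July 2111 has 31 days: 551 − 31 = 520 left.
June 2111 has 30 days: 520 − 30 = 490 left.
May 2111 has 31 days: 490 − 31 = 459 left.
April 2111 has 30 days: 459 − 30 = 429 left.
March 2111 has 31 days: 429 − 31 = 398 left.
February 2111 has 28 days (2111 is not a leap year): 398 − 28 = 370 left.
January 2111 has 31 days: 370 − 31 = 339 left.
December 2110 has 31 days: 339 − 31 = 308 left.
November 2110 has 30 days: 308 − 30 = 278 left.
October 2110 has 31 days: 278 − 31 = 247 left.
September 2110 has 30 days: 247 − 30 = 217 left.
August 2110 has 31 days: 217 − 31 = 186 left.
July 2110 has 31 days: 186 − 31 = 155 left.
June 2110 has 30 days: 155 − 30 = 125 left.
May 2110 has 31 days: 125 − 31 = 94 left.
April 2110 has 30 days: 94 − 30 = 64 left.
March 2110 has 31 days: 64 − 31 = 33 left.
February 2110 has 28 days (2110 is not a leap year): 33 − 28 = 5 left.
January 2110 has 31 days; 31 − 5 = 26 → January 26, 2110.

January 26, 2110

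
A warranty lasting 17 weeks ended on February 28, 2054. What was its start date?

November 1, 2053

Counting back 17 weeks = 119 days from February 28, 2054.
Going back 28 days from February 28, 2054 reaches the end of the previous month; 119 − 28 = 91 left.
January 2054 has 31 days: 91 − 31 = 60 left.
December 2053 has 31 days: 60 − 31 = 29 left.
November 2053 has 30 days; 30 − 29 = 1 → November 1, 2053.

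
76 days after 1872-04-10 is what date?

June 25, 1872

Advancing 76 days from April 10, 1872.
April has 30 days, so 30 − 10 = 20 days remain after April 10, 1872; 76 − 20 = 56 left.
May 1872 has 31 days: 56 − 31 = 25 left.
25 days into June 1872 → June 25, 1872.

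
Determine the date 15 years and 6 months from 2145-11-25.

Counting forward 15 years and 6 months from November 25, 2145.
+15 years → 2160; month 11 + 6 = 17, which is month 5 of year 2161 → May 2161.
Day 25 is valid in May, giving May 25, 2161.

May 25, 2161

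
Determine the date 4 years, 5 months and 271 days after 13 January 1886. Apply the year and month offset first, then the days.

Advancing 4 years, 5 months and 271 days from January 13, 1886: first the month/year part, then the days.
+4 years → 1890; month 1 + 5 = 6 → June 1890.
Day 13 is valid in June, giving June 13, 1890.
Now add 271 days from June 13, 1890.
June has 30 days, so 30 − 13 = 17 days remain after June 13, 1890; 271 − 17 = 254 left.
July 1890 has 31 days: 254 − 31 = 223 left.
August 1890 has 31 days: 223 − 31 = 192 left.
September 1890 has 30 days: 192 − 30 = 162 left.
October 1890 has 31 days: 162 − 31 = 131 left.
November 1890 has 30 days: 131 − 30 = 101 left.
December 1890 has 31 days: 101 − 31 = 70 left.
January 1891 has 31 days: 70 − 31 = 39 left.
February 1891 has 28 days (1891 is not a leap year): 39 − 28 = 11 left.
11 days into March 1891 → March 11, 1891.

March 11, 1891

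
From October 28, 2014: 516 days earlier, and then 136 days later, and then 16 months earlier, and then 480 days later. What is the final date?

Subtracting 516 days from October 28, 2014:
Going back 28 days from October 28, 2014 reaches the end of the previous month; 516 − 28 = 488 left.
September 2014 has 30 days: 488 − 30 = 458 left.
August 2014 has 31 days: 458 − 31 = 427 left.
July 2014 has 31 days: 427 − 31 = 396 left.
June 2014 has 30 days: 396 − 30 = 366 left.
May 2014 has 31 days: 366 − 31 = 335 left.
April 2014 has 30 days: 335 − 30 = 305 left.
March 2014 has 31 days: 305 − 31 = 274 left.
February 2014 has 28 days (2014 is not a leap year): 274 − 28 = 246 left.
January 2014 has 31 days: 246 − 31 = 215 left.
December 2013 has 31 days: 215 − 31 = 184 left.
November 2013 has 30 days: 184 − 30 = 154 left.
October 2013 has 31 days: 154 − 31 = 123 left.
September 2013 has 30 days: 123 − 30 = 93 left.
August 2013 has 31 days: 93 − 31 = 62 left.
July 2013 has 31 days: 62 − 31 = 31 left.
June 2013 has 30 days: 31 − 30 = 1 left.
May 2013 has 31 days; 31 − 1 = 30 → May 30, 2013.
Adding 136 days from May 30, 2013:
May has 31 days, so 31 − 30 = 1 day remains after May 30, 2013; 136 − 1 = 135 left.
June 2013 has 30 days: 135 − 30 = 105 left.
July 2013 has 31 days: 105 − 31 = 74 left.
August 2013 has 31 days: 74 − 31 = 43 left.
September 2013 has 30 days: 43 − 30 = 13 left.
13 days into October 2013 → October 13, 2013.
Going back 16 months from October 13, 2013:
month 10 − 16 = -6, which is month 6 of year 2012 → June 2012.
Day 13 is valid in June, giving June 13, 2012.
Counting forward 480 days from June 13, 2012:
June has 30 days, so 30 − 13 = 17 days remain after June 13, 2012; 480 − 17 = 463 left.
July 2012 has 31 days: 463 − 31 = 432 left.
August 2012 has 31 days: 432 − 31 = 401 left.
September 2012 has 30 days: 401 − 30 = 371 left.
October 2012 has 31 days: 371 − 31 = 340 left.
November 2012 has 30 days: 340 − 30 = 310 left.
December 2012 has 31 days: 310 − 31 = 279 left.
January 2013 has 31 days: 279 − 31 = 248 left.
February 2013 has 28 days (2013 is not a leap year): 248 − 28 = 220 left.
March 2013 has 31 days: 220 − 31 = 189 left.
April 2013 has 30 days: 189 − 30 = 159 left.
May 2013 has 31 days: 159 − 31 = 128 left.
June 2013 has 30 days: 128 − 30 = 98 left.
July 2013 has 31 days: 98 − 31 = 67 left.
August 2013 has 31 days: 67 − 31 = 36 left.
September 2013 has 30 days: 36 − 30 = 6 left.
6 days into October 2013 → October 6, 2013.

October 6, 2013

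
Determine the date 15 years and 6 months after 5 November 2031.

May 5, 2047

Adding 15 years and 6 months from November 5, 2031.
+15 years → 2046; month 11 + 6 = 17, which is month 5 of year 2047 → May 2047.
Day 5 is valid in May, giving May 5, 2047.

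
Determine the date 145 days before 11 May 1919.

Counting back 145 days from May 11, 1919.
Going back 11 days from May 11, 1919 reaches the end of the previous month; 145 − 11 = 134 left.
April 1919 has 30 days: 134 − 30 = 104 left.
March 1919 has 31 days: 104 − 31 = 73 left.
February 1919 has 28 days (1919 is not a leap year): 73 − 28 = 45 left.
January 1919 has 31 days: 45 − 31 = 14 left.
December 1918 has 31 days; 31 − 14 = 17 → December 17, 1918.

December 17, 1918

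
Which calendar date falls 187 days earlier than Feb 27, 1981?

Going back 187 days from February 27, 1981.
Going back 27 days from February 27, 1981 reaches the end of the previous month; 187 − 27 = 160 left.
January 1981 has 31 days: 160 − 31 = 129 left.
December 1980 has 31 days: 129 − 31 = 98 left.
November 1980 has 30 days: 98 − 30 = 68 left.
October 1980 has 31 days: 68 − 31 = 37 left.
September 1980 has 30 days: 37 − 30 = 7 left.
August 1980 has 31 days; 31 − 7 = 24 → August 24, 1980.

August 24, 1980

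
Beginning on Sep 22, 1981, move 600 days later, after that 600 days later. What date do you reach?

Advancing 600 days from September 22, 1981:
September has 30 days, so 30 − 22 = 8 days remain after September 22, 1981; 600 − 8 = 592 left.
October 1981 has 31 days: 592 − 31 = 561 left.
November 1981 has 30 days: 561 − 30 = 531 left.
December 1981 has 31 days: 531 − 31 = 500 left.
January 1982 has 31 days: 500 − 31 = 469 left.
February 1982 has 28 days (1982 is not a leap year): 469 − 28 = 441 left.
March 1982 has 31 days: 441 − 31 = 410 left.
April 1982 has 30 days: 410 − 30 = 380 left.
May 1982 has 31 days: 380 − 31 = 349 left.
June 1982 has 30 days: 349 − 30 = 319 left.
July 1982 has 31 days: 319 − 31 = 288 left.
August 1982 has 31 days: 288 − 31 = 257 left.
September 1982 has 30 days: 257 − 30 = 227 left.
October 1982 has 31 days: 227 − 31 = 196 left.
November 1982 has 30 days: 196 − 30 = 166 left.
December 1982 has 31 days: 166 − 31 = 135 left.
January 1983 has 31 days: 135 − 31 = 104 left.
February 1983 has 28 days (1983 is not a leap year): 104 − 28 = 76 left.
March 1983 has 31 days: 76 − 31 = 45 left.
April 1983 has 30 days: 45 − 30 = 15 left.
15 days into May 1983 → May 15, 1983.
Counting forward 600 days from May 15, 1983:
May has 31 days, so 31 − 15 = 16 days remain after May 15, 1983; 600 − 16 = 584 left.
June 1983 has 30 days: 584 − 30 = 554 left.
July 1983 has 31 days: 554 − 31 = 523 left.
August 1983 has 31 days: 523 − 31 = 492 left.
September 1983 has 30 days: 492 − 30 = 462 left.
October 1983 has 31 days: 462 − 31 = 431 left.
November 1983 has 30 days: 431 − 30 = 401 left.
December 1983 has 31 days: 401 − 31 = 370 left.
January 1984 has 31 days: 370 − 31 = 339 left.
February 1984 has 29 days (1984 is a leap year): 339 − 29 = 310 left.
March 1984 has 31 days: 310 − 31 = 279 left.
April 1984 has 30 days: 279 − 30 = 249 left.
May 1984 has 31 days: 249 − 31 = 218 left.
June 1984 has 30 days: 218 − 30 = 188 left.
July 1984 has 31 days: 188 − 31 = 157 left.
August 1984 has 31 days: 157 − 31 = 126 left.
September 1984 has 30 days: 126 − 30 = 96 left.
October 1984 has 31 days: 96 − 31 = 65 left.
November 1984 has 30 days: 65 − 30 = 35 left.
December 1984 has 31 days: 35 − 31 = 4 left.
4 days into January 1985 → January 4, 1985.

January 4, 1985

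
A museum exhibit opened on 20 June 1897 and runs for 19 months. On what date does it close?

January 20, 1899

Advancing 19 months from June 20, 1897.
month 6 + 19 = 25, which is month 1 of year 1899 → January 1899.
Day 20 is valid in January, giving January 20, 1899.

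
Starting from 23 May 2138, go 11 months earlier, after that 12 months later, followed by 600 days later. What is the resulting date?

February 13, 2140

Subtracting 11 months from May 23, 2138:
month 5 − 11 = -6, which is month 6 of year 2137 → June 2137.
Day 23 is valid in June, giving June 23, 2137.
Adding 12 months from June 23, 2137:
month 6 + 12 = 18, which is month 6 of year 2138 → June 2138.
Day 23 is valid in June, giving June 23, 2138.
Counting forward 600 days from June 23, 2138:
June has 30 days, so 30 − 23 = 7 days remain after June 23, 2138; 600 − 7 = 593 left.
July 2138 has 31 days: 593 − 31 = 562 left.
August 2138 has 31 days: 562 − 31 = 531 left.
September 2138 has 30 days: 531 − 30 = 501 left.
October 2138 has 31 days: 501 − 31 = 470 left.
November 2138 has 30 days: 470 − 30 = 440 left.
December 2138 has 31 days: 440 − 31 = 409 left.
January 2139 has 31 days: 409 − 31 = 378 left.
February 2139 has 28 days (2139 is not a leap year): 378 − 28 = 350 left.
March 2139 has 31 days: 350 − 31 = 319 left.
April 2139 has 30 days: 319 − 30 = 289 left.
May 2139 has 31 days: 289 − 31 = 258 left.
June 2139 has 30 days: 258 − 30 = 228 left.
July 2139 has 31 days: 228 − 31 = 197 left.
August 2139 has 31 days: 197 − 31 = 166 left.
September 2139 has 30 days: 166 − 30 = 136 left.
October 2139 has 31 days: 136 − 31 = 105 left.
November 2139 has 30 days: 105 − 30 = 75 left.
December 2139 has 31 days: 75 − 31 = 44 left.
January 2140 has 31 days: 44 − 31 = 13 left.
13 days into February 2140 → February 13, 2140.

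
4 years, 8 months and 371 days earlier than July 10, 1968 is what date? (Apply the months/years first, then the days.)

November 4, 1962

Going back 4 years, 8 months and 371 days from July 10, 1968: first the month/year part, then the days.
-4 years → 1964; month 7 − 8 = -1, which is month 11 of year 1963 → November 1963.
Day 10 is valid in November, giving November 10, 1963.
Now subtract 371 days from November 10, 1963.
Going back 10 days from November 10, 1963 reaches the end of the previous month; 371 − 10 = 361 left.
October 1963 has 31 days: 361 − 31 = 330 left.
September 1963 has 30 days: 330 − 30 = 300 left.
August 1963 has 31 days: 300 − 31 = 269 left.
July 1963 has 31 days: 269 − 31 = 238 left.
June 1963 has 30 days: 238 − 30 = 208 left.
May 1963 has 31 days: 208 − 31 = 177 left.
April 1963 has 30 days: 177 − 30 = 147 left.
March 1963 has 31 days: 147 − 31 = 116 left.
February 1963 has 28 days (1963 is not a leap year): 116 − 28 = 88 left.
January 1963 has 31 days: 88 − 31 = 57 left.
December 1962 has 31 days: 57 − 31 = 26 left.
November 1962 has 30 days; 30 − 26 = 4 → November 4, 1962.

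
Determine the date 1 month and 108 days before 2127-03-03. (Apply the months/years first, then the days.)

October 18, 2126

Subtracting 1 month and 108 days from March 3, 2127: first the month/year part, then the days.
month 3 − 1 = 2 → February 2127.
Day 3 is valid in February, giving February 3, 2127.
Now subtract 108 days from February 3, 2127.
Going back 3 days from February 3, 2127 reaches the end of the previous month; 108 − 3 = 105 left.
January 2127 has 31 days: 105 − 31 = 74 left.
December 2126 has 31 days: 74 − 31 = 43 left.
November 2126 has 30 days: 43 − 30 = 13 left.
October 2126 has 31 days; 31 − 13 = 18 → October 18, 2126.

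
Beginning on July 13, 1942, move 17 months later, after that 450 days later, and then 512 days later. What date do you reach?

August 1, 1946

Counting forward 17 months from July 13, 1942:
month 7 + 17 = 24, which is month 12 of year 1943 → December 1943.
Day 13 is valid in December, giving December 13, 1943.
Adding 450 days from December 13, 1943:
December has 31 days, so 31 − 13 = 18 days remain after December 13, 1943; 450 − 18 = 432 left.
January 1944 has 31 days: 432 − 31 = 401 left.
February 1944 has 29 days (1944 is a leap year): 401 − 29 = 372 left.
March 1944 has 31 days: 372 − 31 = 341 left.
April 1944 has 30 days: 341 − 30 = 311 left.
May 1944 has 31 days: 311 − 31 = 280 left.
June 1944 has 30 days: 280 − 30 = 250 left.
July 1944 has 31 days: 250 − 31 = 219 left.
August 1944 has 31 days: 219 − 31 = 188 left.
September 1944 has 30 days: 188 − 30 = 158 left.
October 1944 has 31 days: 158 − 31 = 127 left.
November 1944 has 30 days: 127 − 30 = 97 left.
December 1944 has 31 days: 97 − 31 = 66 left.
January 1945 has 31 days: 66 − 31 = 35 left.
February 1945 has 28 days (1945 is not a leap year): 35 − 28 = 7 left.
7 days into March 1945 → March 7, 1945.
Counting forward 512 days from March 7, 1945:
March has 31 days, so 31 − 7 = 24 days remain after March 7, 1945; 512 − 24 = 488 left.
April 1945 has 30 days: 488 − 30 = 458 left.
May 1945 has 31 days: 458 − 31 = 427 left.
June 1945 has 30 days: 427 − 30 = 397 left.
July 1945 has 31 days: 397 − 31 = 366 left.
August 1945 has 31 days: 366 − 31 = 335 left.
September 1945 has 30 days: 335 − 30 = 305 left.
October 1945 has 31 days: 305 − 31 = 274 left.
November 1945 has 30 days: 274 − 30 = 244 left.
December 1945 has 31 days: 244 − 31 = 213 left.
January 1946 has 31 days: 213 − 31 = 182 left.
February 1946 has 28 days (1946 is not a leap year): 182 − 28 = 154 left.
March 1946 has 31 days: 154 − 31 = 123 left.
April 1946 has 30 days: 123 − 30 = 93 left.
May 1946 has 31 days: 93 − 31 = 62 left.
June 1946 has 30 days: 62 − 30 = 32 left.
July 1946 has 31 days: 32 − 31 = 1 left.
1 day into August 1946 → August 1, 1946.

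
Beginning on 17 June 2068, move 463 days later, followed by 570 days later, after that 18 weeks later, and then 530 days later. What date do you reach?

January 31, 2073

Advancing 463 days from June 17, 2068:
June has 30 days, so 30 − 17 = 13 days remain after June 17, 2068; 463 − 13 = 450 left.
July 2068 has 31 days: 450 − 31 = 419 left.
August 2068 has 31 days: 419 − 31 = 388 left.
September 2068 has 30 days: 388 − 30 = 358 left.
October 2068 has 31 days: 358 − 31 = 327 left.
November 2068 has 30 days: 327 − 30 = 297 left.
December 2068 has 31 days: 297 − 31 = 266 left.
January 2069 has 31 days: 266 − 31 = 235 left.
February 2069 has 28 days (2069 is not a leap year): 235 − 28 = 207 left.
March 2069 has 31 days: 207 − 31 = 176 left.
April 2069 has 30 days: 176 − 30 = 146 left.
May 2069 has 31 days: 146 − 31 = 115 left.
June 2069 has 30 days: 115 − 30 = 85 left.
July 2069 has 31 days: 85 − 31 = 54 left.
August 2069 has 31 days: 54 − 31 = 23 left.
23 days into September 2069 → September 23, 2069.
Counting forward 570 days from September 23, 2069:
September has 30 days, so 30 − 23 = 7 days remain after September 23, 2069; 570 − 7 = 563 left.
October 2069 has 31 days: 563 − 31 = 532 left.
November 2069 has 30 days: 532 − 30 = 502 left.
December 2069 has 31 days: 502 − 31 = 471 left.
January 2070 has 31 days: 471 − 31 = 440 left.
February 2070 has 28 days (2070 is not a leap year): 440 − 28 = 412 left.
March 2070 has 31 days: 412 − 31 = 381 left.
April 2070 has 30 days: 381 − 30 = 351 left.
May 2070 has 31 days: 351 − 31 = 320 left.
June 2070 has 30 days: 320 − 30 = 290 left.
July 2070 has 31 days: 290 − 31 = 259 left.
August 2070 has 31 days: 259 − 31 = 228 left.
September 2070 has 30 days: 228 − 30 = 198 left.
October 2070 has 31 days: 198 − 31 = 167 left.
November 2070 has 30 days: 167 − 30 = 137 left.
December 2070 has 31 days: 137 − 31 = 106 left.
January 2071 has 31 days: 106 − 31 = 75 left.
February 2071 has 28 days (2071 is not a leap year): 75 − 28 = 47 left.
March 2071 has 31 days: 47 − 31 = 16 left.
16 days into April 2071 → April 16, 2071.
Adding 18 weeks (= 126 days) from April 16, 2071:
April has 30 days, so 30 − 16 = 14 days remain after April 16, 2071; 126 − 14 = 112 left.
May 2071 has 31 days: 112 − 31 = 81 left.
June 2071 has 30 days: 81 − 30 = 51 left.
July 2071 has 31 days: 51 − 31 = 20 left.
20 days into August 2071 → August 20, 2071.
Adding 530 days from August 20, 2071:
August has 31 days, so 31 − 20 = 11 days remain after August 20, 2071; 530 − 11 = 519 left.
September 2071 has 30 days: 519 − 30 = 489 left.
October 2071 has 31 days: 489 − 31 = 458 left.
November 2071 has 30 days: 458 − 30 = 428 left.
December 2071 has 31 days: 428 − 31 = 397 left.
January 2072 has 31 days: 397 − 31 = 366 left.
February 2072 has 29 days (2072 is a leap year): 366 − 29 = 337 left.
March 2072 has 31 days: 337 − 31 = 306 left.
April 2072 has 30 days: 306 − 30 = 276 left.
May 2072 has 31 days: 276 − 31 = 245 left.
June 2072 has 30 days: 245 − 30 = 215 left.
July 2072 has 31 days: 215 − 31 = 184 left.
August 2072 has 31 days: 184 − 31 = 153 left.
September 2072 has 30 days: 153 − 30 = 123 left.
October 2072 has 31 days: 123 − 31 = 92 left.
November 2072 has 30 days: 92 − 30 = 62 left.
December 2072 has 31 days: 62 − 31 = 31 left.
31 days into January 2073 → January 31, 2073.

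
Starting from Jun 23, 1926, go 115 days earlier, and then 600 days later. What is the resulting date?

Going back 115 days from June 23, 1926:
Going back 23 days from June 23, 1926 reaches the end of the previous month; 115 − 23 = 92 left.
May 1926 has 31 days: 92 − 31 = 61 left.
April 1926 has 30 days: 61 − 30 = 31 left.
March 1926 has 31 days: 31 − 31 = 0 left.
February 1926 has 28 days; 28 − 0 = 28 → February 28, 1926.
Advancing 600 days from February 28, 1926:
February has 28 days, so 28 − 28 = 0 days remain after February 28, 1926; 600 − 0 = 600 left.
March 1926 has 31 days: 600 − 31 = 569 left.
April 1926 has 30 days: 569 − 30 = 539 left.
May 1926 has 31 days: 539 − 31 = 508 left.
June 1926 has 30 days: 508 − 30 = 478 left.
July 1926 has 31 days: 478 − 31 = 447 left.
August 1926 has 31 days: 447 − 31 = 416 left.
September 1926 has 30 days: 416 − 30 = 386 left.
October 1926 has 31 days: 386 − 31 = 355 left.
November 1926 has 30 days: 355 − 30 = 325 left.
December 1926 has 31 days: 325 − 31 = 294 left.
January 1927 has 31 days: 294 − 31 = 263 left.
February 1927 has 28 days (1927 is not a leap year): 263 − 28 = 235 left.
March 1927 has 31 days: 235 − 31 = 204 left.
April 1927 has 30 days: 204 − 30 = 174 left.
May 1927 has 31 days: 174 − 31 = 143 left.
June 1927 has 30 days: 143 − 30 = 113 left.
July 1927 has 31 days: 113 − 31 = 82 left.
August 1927 has 31 days: 82 − 31 = 51 left.
September 1927 has 30 days: 51 − 30 = 21 left.
21 days into October 1927 → October 21, 1927.

October 21, 1927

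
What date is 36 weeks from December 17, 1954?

August 26, 1955

Counting forward 36 weeks = 252 days from December 17, 1954.
December has 31 days, so 31 − 17 = 14 days remain after December 17, 1954; 252 − 14 = 238 left.
January 1955 has 31 days: 238 − 31 = 207 left.
February 1955 has 28 days (1955 is not a leap year): 207 − 28 = 179 left.
March 1955 has 31 days: 179 − 31 = 148 left.
April 1955 has 30 days: 148 − 30 = 118 left.
May 1955 has 31 days: 118 − 31 = 87 left.
June 1955 has 30 days: 87 − 30 = 57 left.
July 1955 has 31 days: 57 − 31 = 26 left.
26 days into August 1955 → August 26, 1955.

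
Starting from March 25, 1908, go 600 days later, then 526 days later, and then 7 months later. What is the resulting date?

November 25, 1911

Adding 600 days from March 25, 1908:
March has 31 days, so 31 − 25 = 6 days remain after March 25, 1908; 600 − 6 = 594 left.
April 1908 has 30 days: 594 − 30 = 564 left.
May 1908 has 31 days: 564 − 31 = 533 left.
June 1908 has 30 days: 533 − 30 = 503 left.
July 1908 has 31 days: 503 − 31 = 472 left.
August 1908 has 31 days: 472 − 31 = 441 left.
September 1908 has 30 days: 441 − 30 = 411 left.
October 1908 has 31 days: 411 − 31 = 380 left.
November 1908 has 30 days: 380 − 30 = 350 left.
December 1908 has 31 days: 350 − 31 = 319 left.
January 1909 has 31 days: 319 − 31 = 288 left.
February 1909 has 28 days (1909 is not a leap year): 288 − 28 = 260 left.
March 1909 has 31 days: 260 − 31 = 229 left.
April 1909 has 30 days: 229 − 30 = 199 left.
May 1909 has 31 days: 199 − 31 = 168 left.
June 1909 has 30 days: 168 − 30 = 138 left.
July 1909 has 31 days: 138 − 31 = 107 left.
August 1909 has 31 days: 107 − 31 = 76 left.
September 1909 has 30 days: 76 − 30 = 46 left.
October 1909 has 31 days: 46 − 31 = 15 left.
15 days into November 1909 → November 15, 1909.
Counting forward 526 days from November 15, 1909:
November has 30 days, so 30 − 15 = 15 days remain after November 15, 1909; 526 − 15 = 511 left.
December 1909 has 31 days: 511 − 31 = 480 left.
January 1910 has 31 days: 480 − 31 = 449 left.
February 1910 has 28 days (1910 is not a leap year): 449 − 28 = 421 left.
March 1910 has 31 days: 421 − 31 = 390 left.
April 1910 has 30 days: 390 − 30 = 360 left.
May 1910 has 31 days: 360 − 31 = 329 left.
June 1910 has 30 days: 329 − 30 = 299 left.
July 1910 has 31 days: 299 − 31 = 268 left.
August 1910 has 31 days: 268 − 31 = 237 left.
September 1910 has 30 days: 237 − 30 = 207 left.
October 1910 has 31 days: 207 − 31 = 176 left.
November 1910 has 30 days: 176 − 30 = 146 left.
December 1910 has 31 days: 146 − 31 = 115 left.
January 1911 has 31 days: 115 − 31 = 84 left.
February 1911 has 28 days (1911 is not a leap year): 84 − 28 = 56 left.
March 1911 has 31 days: 56 − 31 = 25 left.
25 days into April 1911 → April 25, 1911.
Adding 7 months from April 25, 1911:
month 4 + 7 = 11 → November 1911.
Day 25 is valid in November, giving November 25, 1911.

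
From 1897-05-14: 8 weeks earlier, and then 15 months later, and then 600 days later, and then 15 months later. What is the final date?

Going back 8 weeks (= 56 days) from May 14, 1897:
Going back 14 days from May 14, 1897 reaches the end of the previous month; 56 − 14 = 42 left.
April 1897 has 30 days: 42 − 30 = 12 left.
March 1897 has 31 days; 31 − 12 = 19 → March 19, 1897.
Counting forward 15 months from March 19, 1897:
month 3 + 15 = 18, which is month 6 of year 1898 → June 1898.
Day 19 is valid in June, giving June 19, 1898.
Counting forward 600 days from June 19, 1898:
June has 30 days, so 30 − 19 = 11 days remain after June 19, 1898; 600 − 11 = 589 left.
July 1898 has 31 days: 589 − 31 = 558 left.
August 1898 has 31 days: 558 − 31 = 527 left.
September 1898 has 30 days: 527 − 30 = 497 left.
October 1898 has 31 days: 497 − 31 = 466 left.
November 1898 has 30 days: 466 − 30 = 436 left.
December 1898 has 31 days: 436 − 31 = 405 left.
January 1899 has 31 days: 405 − 31 = 374 left.
February 1899 has 28 days (1899 is not a leap year): 374 − 28 = 346 left.
March 1899 has 31 days: 346 − 31 = 315 left.
April 1899 has 30 days: 315 − 30 = 285 left.
May 1899 has 31 days: 285 − 31 = 254 left.
June 1899 has 30 days: 254 − 30 = 224 left.
July 1899 has 31 days: 224 − 31 = 193 left.
August 1899 has 31 days: 193 − 31 = 162 left.
September 1899 has 30 days: 162 − 30 = 132 left.
October 1899 has 31 days: 132 − 31 = 101 left.
November 1899 has 30 days: 101 − 30 = 71 left.
December 1899 has 31 days: 71 − 31 = 40 left.
January 1900 has 31 days: 40 − 31 = 9 left.
9 days into February 1900 → February 9, 1900.
Advancing 15 months from February 9, 1900:
month 2 + 15 = 17, which is month 5 of year 1901 → May 1901.
Day 9 is valid in May, giving May 9, 1901.

May 9, 1901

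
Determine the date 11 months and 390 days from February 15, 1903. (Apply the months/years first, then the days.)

Counting forward 11 months and 390 days from February 15, 1903: first the month/year part, then the days.
month 2 + 11 = 13, which is month 1 of year 1904 → January 1904.
Day 15 is valid in January, giving January 15, 1904.
Now add 390 days from January 15, 1904.
January has 31 days, so 31 − 15 = 16 days remain after January 15, 1904; 390 − 16 = 374 left.
February 1904 has 29 days (1904 is a leap year): 374 − 29 = 345 left.
March 1904 has 31 days: 345 − 31 = 314 left.
April 1904 has 30 days: 314 − 30 = 284 left.
May 1904 has 31 days: 284 − 31 = 253 left.
June 1904 has 30 days: 253 − 30 = 223 left.
July 1904 has 31 days: 223 − 31 = 192 left.
August 1904 has 31 days: 192 − 31 = 161 left.
September 1904 has 30 days: 161 − 30 = 131 left.
October 1904 has 31 days: 131 − 31 = 100 left.
November 1904 has 30 days: 100 − 30 = 70 left.
December 1904 has 31 days: 70 − 31 = 39 left.
January 1905 has 31 days: 39 − 31 = 8 left.
8 days into February 1905 → February 8, 1905.

February 8, 1905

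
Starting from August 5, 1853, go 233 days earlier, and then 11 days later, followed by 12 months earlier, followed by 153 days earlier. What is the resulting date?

July 26, 1851

Going back 233 days from August 5, 1853:
Going back 5 days from August 5, 1853 reaches the end of the previous month; 233 − 5 = 228 left.
July 1853 has 31 days: 228 − 31 = 197 left.
June 1853 has 30 days: 197 − 30 = 167 left.
May 1853 has 31 days: 167 − 31 = 136 left.
April 1853 has 30 days: 136 − 30 = 106 left.
March 1853 has 31 days: 106 − 31 = 75 left.
February 1853 has 28 days (1853 is not a leap year): 75 − 28 = 47 left.
January 1853 has 31 days: 47 − 31 = 16 left.
December 1852 has 31 days; 31 − 16 = 15 → December 15, 1852.
Adding 11 days from December 15, 1852:
December has 31 days; 15 + 11 = 26, still in December.
Going back 12 months from December 26, 1852:
month 12 − 12 = 0, which is month 12 of year 1851 → December 1851.
Day 26 is valid in December, giving December 26, 1851.
Going back 153 days from December 26, 1851:
Going back 26 days from December 26, 1851 reaches the end of the previous month; 153 − 26 = 127 left.
November 1851 has 30 days: 127 − 30 = 97 left.
October 1851 has 31 days: 97 − 31 = 66 left.
September 1851 has 30 days: 66 − 30 = 36 left.
August 1851 has 31 days: 36 − 31 = 5 left.
July 1851 has 31 days; 31 − 5 = 26 → July 26, 1851.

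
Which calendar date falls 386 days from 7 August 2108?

Counting forward 386 days from August 7, 2108.
August has 31 days, so 31 − 7 = 24 days remain after August 7, 2108; 386 − 24 = 362 left.
September 2108 has 30 days: 362 − 30 = 332 left.
October 2108 has 31 days: 332 − 31 = 301 left.
November 2108 has 30 days: 301 − 30 = 271 left.
December 2108 has 31 days: 271 − 31 = 240 left.
January 2109 has 31 days: 240 − 31 = 209 left.
February 2109 has 28 days (2109 is not a leap year): 209 − 28 = 181 left.
March 2109 has 31 days: 181 − 31 = 150 left.
April 2109 has 30 days: 150 − 30 = 120 left.
May 2109 has 31 days: 120 − 31 = 89 left.
June 2109 has 30 days: 89 − 30 = 59 left.
July 2109 has 31 days: 59 − 31 = 28 left.
28 days into August 2109 → August 28, 2109.

August 28, 2109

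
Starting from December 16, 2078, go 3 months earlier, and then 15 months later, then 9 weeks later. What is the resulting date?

February 17, 2080

Counting back 3 months from December 16, 2078:
month 12 − 3 = 9 → September 2078.
Day 16 is valid in September, giving September 16, 2078.
Counting forward 15 months from September 16, 2078:
month 9 + 15 = 24, which is month 12 of year 2079 → December 2079.
Day 16 is valid in December, giving December 16, 2079.
Counting forward 9 weeks (= 63 days) from December 16, 2079:
December has 31 days, so 31 − 16 = 15 days remain after December 16, 2079; 63 − 15 = 48 left.
January 2080 has 31 days: 48 − 31 = 17 left.
17 days into February 2080 → February 17, 2080.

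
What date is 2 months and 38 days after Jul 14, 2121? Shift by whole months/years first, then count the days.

October 22, 2121

Advancing 2 months and 38 days from July 14, 2121: first the month/year part, then the days.
month 7 + 2 = 9 → September 2121.
Day 14 is valid in September, giving September 14, 2121.
Now add 38 days from September 14, 2121.
September has 30 days, so 30 − 14 = 16 days remain after September 14, 2121; 38 − 16 = 22 left.
22 days into October 2121 → October 22, 2121.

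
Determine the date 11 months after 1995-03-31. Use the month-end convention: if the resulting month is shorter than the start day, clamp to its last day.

Adding 11 months from March 31, 1995.
month 3 + 11 = 14, which is month 2 of year 1996 → February 1996.
February 1996 has only 29 days (1996 is a leap year — relevant if February), and the start was day 31, so the date clamps to February 29, 1996.

February 29, 1996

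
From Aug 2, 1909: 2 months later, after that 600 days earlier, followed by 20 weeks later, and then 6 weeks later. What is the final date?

August 10, 1908

Advancing 2 months from August 2, 1909:
month 8 + 2 = 10 → October 1909.
Day 2 is valid in October, giving October 2, 1909.
Subtracting 600 days from October 2, 1909:
Going back 2 days from October 2, 1909 reaches the end of the previous month; 600 − 2 = 598 left.
September 1909 has 30 days: 598 − 30 = 568 left.
August 1909 has 31 days: 568 − 31 = 537 left.
July 1909 has 31 days: 537 − 31 = 506 left.
June 1909 has 30 days: 506 − 30 = 476 left.
May 1909 has 31 days: 476 − 31 = 445 left.
April 1909 has 30 days: 445 − 30 = 415 left.
March 1909 has 31 days: 415 − 31 = 384 left.
February 1909 has 28 days (1909 is not a leap year): 384 − 28 = 356 left.
January 1909 has 31 days: 356 − 31 = 325 left.
December 1908 has 31 days: 325 − 31 = 294 left.
November 1908 has 30 days: 294 − 30 = 264 left.
October 1908 has 31 days: 264 − 31 = 233 left.
September 1908 has 30 days: 233 − 30 = 203 left.
August 1908 has 31 days: 203 − 31 = 172 left.
July 1908 has 31 days: 172 − 31 = 141 left.
June 1908 has 30 days: 141 − 30 = 111 left.
May 1908 has 31 days: 111 − 31 = 80 left.
April 1908 has 30 days: 80 − 30 = 50 left.
March 1908 has 31 days: 50 − 31 = 19 left.
February 1908 has 29 days; 29 − 19 = 10 → February 10, 1908.
Advancing 20 weeks (= 140 days) from February 10, 1908:
February has 29 days, so 29 − 10 = 19 days remain after February 10, 1908; 140 − 19 = 121 left.
March 1908 has 31 days: 121 − 31 = 90 left.
April 1908 has 30 days: 90 − 30 = 60 left.
May 1908 has 31 days: 60 − 31 = 29 left.
29 days into June 1908 → June 29, 1908.
Adding 6 weeks (= 42 days) from June 29, 1908:
June has 30 days, so 30 − 29 = 1 day remains after June 29, 1908; 42 − 1 = 41 left.
July 1908 has 31 days: 41 − 31 = 10 left.
10 days into August 1908 → August 10, 1908.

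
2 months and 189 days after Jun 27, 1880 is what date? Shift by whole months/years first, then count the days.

Advancing 2 months and 189 days from June 27, 1880: first the month/year part, then the days.
month 6 + 2 = 8 → August 1880.
Day 27 is valid in August, giving August 27, 1880.
Now add 189 days from August 27, 1880.
August has 31 days, so 31 − 27 = 4 days remain after August 27, 1880; 189 − 4 = 185 left.
September 1880 has 30 days: 185 − 30 = 155 left.
October 1880 has 31 days: 155 − 31 = 124 left.
November 1880 has 30 days: 124 − 30 = 94 left.
December 1880 has 31 days: 94 − 31 = 63 left.
January 1881 has 31 days: 63 − 31 = 32 left.
February 1881 has 28 days (1881 is not a leap year): 32 − 28 = 4 left.
4 days into March 1881 → March 4, 1881.

March 4, 1881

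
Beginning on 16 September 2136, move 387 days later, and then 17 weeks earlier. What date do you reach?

June 11, 2137

Counting forward 387 days from September 16, 2136:
September has 30 days, so 30 − 16 = 14 days remain after September 16, 2136; 387 − 14 = 373 left.
October 2136 has 31 days: 373 − 31 = 342 left.
November 2136 has 30 days: 342 − 30 = 312 left.
December 2136 has 31 days: 312 − 31 = 281 left.
January 2137 has 31 days: 281 − 31 = 250 left.
February 2137 has 28 days (2137 is not a leap year): 250 − 28 = 222 left.
March 2137 has 31 days: 222 − 31 = 191 left.
April 2137 has 30 days: 191 − 30 = 161 left.
May 2137 has 31 days: 161 − 31 = 130 left.
June 2137 has 30 days: 130 − 30 = 100 left.
July 2137 has 31 days: 100 − 31 = 69 left.
August 2137 has 31 days: 69 − 31 = 38 left.
September 2137 has 30 days: 38 − 30 = 8 left.
8 days into October 2137 → October 8, 2137.
Subtracting 17 weeks (= 119 days) from October 8, 2137:
Going back 8 days from October 8, 2137 reaches the end of the previous month; 119 − 8 = 111 left.
September 2137 has 30 days: 111 − 30 = 81 left.
August 2137 has 31 days: 81 − 31 = 50 left.
July 2137 has 31 days: 50 − 31 = 19 left.
June 2137 has 30 days; 30 − 19 = 11 → June 11, 2137.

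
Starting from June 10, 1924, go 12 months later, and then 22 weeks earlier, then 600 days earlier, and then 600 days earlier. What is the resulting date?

Advancing 12 months from June 10, 1924:
month 6 + 12 = 18, which is month 6 of year 1925 → June 1925.
Day 10 is valid in June, giving June 10, 1925.
Subtracting 22 weeks (= 154 days) from June 10, 1925:
Going back 10 days from June 10, 1925 reaches the end of the previous month; 154 − 10 = 144 left.
May 1925 has 31 days: 144 − 31 = 113 left.
April 1925 has 30 days: 113 − 30 = 83 left.
March 1925 has 31 days: 83 − 31 = 52 left.
February 1925 has 28 days (1925 is not a leap year): 52 − 28 = 24 left.
January 1925 has 31 days; 31 − 24 = 7 → January 7, 1925.
Counting back 600 days from January 7, 1925:
Going back 7 days from January 7, 1925 reaches the end of the previous month; 600 − 7 = 593 left.
December 1924 has 31 days: 593 − 31 = 562 left.
November 1924 has 30 days: 562 − 30 = 532 left.
October 1924 has 31 days: 532 − 31 = 501 left.
September 1924 has 30 days: 501 − 30 = 471 left.
August 1924 has 31 days: 471 − 31 = 440 left.
July 1924 has 31 days: 440 − 31 = 409 left.
June 1924 has 30 days: 409 − 30 = 379 left.
May 1924 has 31 days: 379 − 31 = 348 left.
April 1924 has 30 days: 348 − 30 = 318 left.
March 1924 has 31 days: 318 − 31 = 287 left.
February 1924 has 29 days (1924 is a leap year): 287 − 29 = 258 left.
January 1924 has 31 days: 258 − 31 = 227 left.
December 1923 has 31 days: 227 − 31 = 196 left.
November 1923 has 30 days: 196 − 30 = 166 left.
October 1923 has 31 days: 166 − 31 = 135 left.
September 1923 has 30 days: 135 − 30 = 105 left.
August 1923 has 31 days: 105 − 31 = 74 left.
July 1923 has 31 days: 74 − 31 = 43 left.
June 1923 has 30 days: 43 − 30 = 13 left.
May 1923 has 31 days; 31 − 13 = 18 → May 18, 1923.
Going back 600 days from May 18, 1923:
Going back 18 days from May 18, 1923 reaches the end of the previous month; 600 − 18 = 582 left.
April 1923 has 30 days: 582 − 30 = 552 left.
March 1923 has 31 days: 552 − 31 = 521 left.
February 1923 has 28 days (1923 is not a leap year): 521 − 28 = 493 left.
January 1923 has 31 days: 493 − 31 = 462 left.
December 1922 has 31 days: 462 − 31 = 431 left.
November 1922 has 30 days: 431 − 30 = 401 left.
October 1922 has 31 days: 401 − 31 = 370 left.
September 1922 has 30 days: 370 − 30 = 340 left.
August 1922 has 31 days: 340 − 31 = 309 left.
July 1922 has 31 days: 309 − 31 = 278 left.
June 1922 has 30 days: 278 − 30 = 248 left.
May 1922 has 31 days: 248 − 31 = 217 left.
April 1922 has 30 days: 217 − 30 = 187 left.
March 1922 has 31 days: 187 − 31 = 156 left.
February 1922 has 28 days (1922 is not a leap year): 156 − 28 = 128 left.
January 1922 has 31 days: 128 − 31 = 97 left.
December 1921 has 31 days: 97 − 31 = 66 left.
November 1921 has 30 days: 66 − 30 = 36 left.
October 1921 has 31 days: 36 − 31 = 5 left.
September 1921 has 30 days; 30 − 5 = 25 → September 25, 1921.

September 25, 1921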